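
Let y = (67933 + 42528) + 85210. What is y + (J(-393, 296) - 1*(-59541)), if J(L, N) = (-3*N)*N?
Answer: -7636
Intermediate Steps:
J(L, N) = -3*N²
y = 195671 (y = 110461 + 85210 = 195671)
y + (J(-393, 296) - 1*(-59541)) = 195671 + (-3*296² - 1*(-59541)) = 195671 + (-3*87616 + 59541) = 195671 + (-262848 + 59541) = 195671 - 203307 = -7636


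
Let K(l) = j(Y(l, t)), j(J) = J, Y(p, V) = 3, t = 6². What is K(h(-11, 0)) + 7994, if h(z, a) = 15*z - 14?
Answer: 7997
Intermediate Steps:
t = 36
h(z, a) = -14 + 15*z
K(l) = 3
K(h(-11, 0)) + 7994 = 3 + 7994 = 7997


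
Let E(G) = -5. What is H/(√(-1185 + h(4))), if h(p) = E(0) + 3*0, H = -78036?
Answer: 5574*I*√1190/85 ≈ 2262.2*I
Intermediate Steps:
h(p) = -5 (h(p) = -5 + 3*0 = -5 + 0 = -5)
H/(√(-1185 + h(4))) = -78036/√(-1185 - 5) = -78036*(-I*√1190/1190) = -(-5574)*I*√1190/85 = 5574*I*√1190/85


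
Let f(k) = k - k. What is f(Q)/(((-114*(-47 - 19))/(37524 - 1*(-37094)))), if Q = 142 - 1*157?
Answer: 0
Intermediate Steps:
Q = -15 (Q = 142 - 157 = -15)
f(k) = 0
f(Q)/(((-114*(-47 - 19))/(37524 - 1*(-37094)))) = 0/(((-114*(-47 - 19))/(37524 - 1*(-37094)))) = 0/(((-114*(-66))/(37524 + 37094))) = 0/((7524/74618)) = 0/((7524*(1/74618))) = 0/(3762/37309) = 0*(37309/3762) = 0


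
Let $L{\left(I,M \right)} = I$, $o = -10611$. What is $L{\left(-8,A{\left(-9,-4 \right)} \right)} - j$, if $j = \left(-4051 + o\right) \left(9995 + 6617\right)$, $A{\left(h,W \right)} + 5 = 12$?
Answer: $243565136$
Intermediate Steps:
$A{\left(h,W \right)} = 7$ ($A{\left(h,W \right)} = -5 + 12 = 7$)
$j = -243565144$ ($j = \left(-4051 - 10611\right) \left(9995 + 6617\right) = \left(-14662\right) 16612 = -243565144$)
$L{\left(-8,A{\left(-9,-4 \right)} \right)} - j = -8 - -243565144 = -8 + 243565144 = 243565136$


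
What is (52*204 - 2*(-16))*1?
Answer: 10640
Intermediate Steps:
(52*204 - 2*(-16))*1 = (10608 + 32)*1 = 10640*1 = 10640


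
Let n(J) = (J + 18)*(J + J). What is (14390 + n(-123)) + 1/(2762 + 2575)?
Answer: 214654141/5337 ≈ 40220.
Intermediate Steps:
n(J) = 2*J*(18 + J) (n(J) = (18 + J)*(2*J) = 2*J*(18 + J))
(14390 + n(-123)) + 1/(2762 + 2575) = (14390 + 2*(-123)*(18 - 123)) + 1/(2762 + 2575) = (14390 + 2*(-123)*(-105)) + 1/5337 = (14390 + 25830) + 1/5337 = 40220 + 1/5337 = 214654141/5337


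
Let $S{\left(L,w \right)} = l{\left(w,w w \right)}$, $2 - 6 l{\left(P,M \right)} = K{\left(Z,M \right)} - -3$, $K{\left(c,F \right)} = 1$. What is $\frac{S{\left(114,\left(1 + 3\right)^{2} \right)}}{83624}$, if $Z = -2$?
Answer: $- \frac{1}{250872} \approx -3.9861 \cdot 10^{-6}$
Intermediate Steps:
$l{\left(P,M \right)} = - \frac{1}{3}$ ($l{\left(P,M \right)} = \frac{1}{3} - \frac{1 - -3}{6} = \frac{1}{3} - \frac{1 + 3}{6} = \frac{1}{3} - \frac{2}{3} = - \frac{1}{3}$)
$S{\left(L,w \right)} = - \frac{1}{3}$
$\frac{S{\left(114,\left(1 + 3\right)^{2} \right)}}{83624} = - \frac{1}{3 \cdot 83624} = \left(- \frac{1}{3}\right) \frac{1}{83624} = - \frac{1}{250872}$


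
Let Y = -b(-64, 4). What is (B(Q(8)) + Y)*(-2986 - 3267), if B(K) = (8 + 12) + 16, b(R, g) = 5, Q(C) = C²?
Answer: -193843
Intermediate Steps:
B(K) = 36 (B(K) = 20 + 16 = 36)
Y = -5 (Y = -1*5 = -5)
(B(Q(8)) + Y)*(-2986 - 3267) = (36 - 5)*(-2986 - 3267) = 31*(-6253) = -193843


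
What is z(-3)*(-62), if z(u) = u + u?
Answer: 372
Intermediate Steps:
z(u) = 2*u
z(-3)*(-62) = (2*(-3))*(-62) = -6*(-62) = 372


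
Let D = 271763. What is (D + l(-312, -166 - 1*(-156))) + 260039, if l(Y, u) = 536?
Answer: 532338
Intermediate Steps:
(D + l(-312, -166 - 1*(-156))) + 260039 = (271763 + 536) + 260039 = 272299 + 260039 = 532338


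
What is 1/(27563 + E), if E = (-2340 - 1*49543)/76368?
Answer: 76368/2104879301 ≈ 3.6281e-5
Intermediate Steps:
E = -51883/76368 (E = (-2340 - 49543)*(1/76368) = -51883*1/76368 = -51883/76368 ≈ -0.67938)
1/(27563 + E) = 1/(27563 - 51883/76368) = 1/(2104879301/76368) = 76368/2104879301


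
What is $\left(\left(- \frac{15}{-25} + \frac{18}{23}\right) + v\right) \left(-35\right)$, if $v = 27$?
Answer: $- \frac{22848}{23} \approx -993.39$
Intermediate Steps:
$\left(\left(- \frac{15}{-25} + \frac{18}{23}\right) + v\right) \left(-35\right) = \left(\left(- \frac{15}{-25} + \frac{18}{23}\right) + 27\right) \left(-35\right) = \left(\left(\left(-15\right) \left(- \frac{1}{25}\right) + 18 \cdot \frac{1}{23}\right) + 27\right) \left(-35\right) = \left(\left(\frac{3}{5} + \frac{18}{23}\right) + 27\right) \left(-35\right) = \left(\frac{159}{115} + 27\right) \left(-35\right) = \frac{3264}{115} \left(-35\right) = - \frac{22848}{23}$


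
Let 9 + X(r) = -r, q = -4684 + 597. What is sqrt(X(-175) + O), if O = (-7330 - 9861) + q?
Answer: 2*I*sqrt(5278) ≈ 145.3*I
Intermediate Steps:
q = -4087
X(r) = -9 - r
O = -21278 (O = (-7330 - 9861) - 4087 = -17191 - 4087 = -21278)
sqrt(X(-175) + O) = sqrt((-9 - 1*(-175)) - 21278) = sqrt((-9 + 175) - 21278) = sqrt(166 - 21278) = sqrt(-21112) = 2*I*sqrt(5278)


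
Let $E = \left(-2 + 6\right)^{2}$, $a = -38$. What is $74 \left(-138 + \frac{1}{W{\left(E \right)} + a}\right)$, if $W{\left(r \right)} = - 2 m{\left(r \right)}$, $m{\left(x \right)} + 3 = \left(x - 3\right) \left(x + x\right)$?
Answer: $- \frac{4411621}{432} \approx -10212.0$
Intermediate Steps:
$E = 16$ ($E = 4^{2} = 16$)
$m{\left(x \right)} = -3 + 2 x \left(-3 + x\right)$ ($m{\left(x \right)} = -3 + \left(x - 3\right) \left(x + x\right) = -3 + \left(-3 + x\right) 2 x = -3 + 2 x \left(-3 + x\right)$)
$W{\left(r \right)} = 6 - 4 r^{2} + 12 r$ ($W{\left(r \right)} = - 2 \left(-3 - 6 r + 2 r^{2}\right) = 6 - 4 r^{2} + 12 r$)
$74 \left(-138 + \frac{1}{W{\left(E \right)} + a}\right) = 74 \left(-138 + \frac{1}{\left(6 - 4 \cdot 16^{2} + 12 \cdot 16\right) - 38}\right) = 74 \left(-138 + \frac{1}{\left(6 - 1024 + 192\right) - 38}\right) = 74 \left(-138 + \frac{1}{-826 - 38}\right) = 74 \left(-138 + \frac{1}{-864}\right) = 74 \left(-138 - \frac{1}{864}\right) = 74 \left(- \frac{119233}{864}\right) = - \frac{4411621}{432}$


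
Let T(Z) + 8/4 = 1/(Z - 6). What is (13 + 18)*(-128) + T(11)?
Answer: -19849/5 ≈ -3969.8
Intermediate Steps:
T(Z) = -2 + 1/(-6 + Z) (T(Z) = -2 + 1/(Z - 6) = -2 + 1/(-6 + Z))
(13 + 18)*(-128) + T(11) = (13 + 18)*(-128) + (13 - 2*11)/(-6 + 11) = 31*(-128) + (13 - 22)/5 = -3968 + (⅕)*(-9) = -3968 - 9/5 = -19849/5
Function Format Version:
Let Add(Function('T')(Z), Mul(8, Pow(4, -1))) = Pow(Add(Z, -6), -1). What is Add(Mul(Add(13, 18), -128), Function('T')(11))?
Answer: Rational(-19849, 5) ≈ -3969.8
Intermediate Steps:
Function('T')(Z) = Add(-2, Pow(Add(-6, Z), -1)) (Function('T')(Z) = Add(-2, Pow(Add(Z, -6), -1)) = Add(-2, Pow(Add(-6, Z), -1)))
Add(Mul(Add(13, 18), -128), Function('T')(11)) = Add(Mul(Add(13, 18), -128), Mul(Pow(Add(-6, 11), -1), Add(13, Mul(-2, 11)))) = Add(Mul(31, -128), Mul(Pow(5, -1), Add(13, -22))) = Add(-3968, Mul(Rational(1, 5), -9)) = Add(-3968, Rational(-9, 5)) = Rational(-19849, 5)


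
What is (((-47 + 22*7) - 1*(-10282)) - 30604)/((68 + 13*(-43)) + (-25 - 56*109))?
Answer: 4043/1324 ≈ 3.0536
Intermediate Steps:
(((-47 + 22*7) - 1*(-10282)) - 30604)/((68 + 13*(-43)) + (-25 - 56*109)) = (((-47 + 154) + 10282) - 30604)/((68 - 559) + (-25 - 6104)) = ((107 + 10282) - 30604)/(-491 - 6129) = (10389 - 30604)/(-6620) = -20215*(-1/6620) = 4043/1324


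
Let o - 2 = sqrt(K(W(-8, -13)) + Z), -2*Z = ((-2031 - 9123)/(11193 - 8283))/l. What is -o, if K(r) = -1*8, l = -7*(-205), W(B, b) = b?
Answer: -2 - I*sqrt(619904431398)/278390 ≈ -2.0 - 2.8282*I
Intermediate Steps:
l = 1435
K(r) = -8
Z = 1859/1391950 (Z = -(-2031 - 9123)/(11193 - 8283)/(2*1435) = -(-11154/2910)/(2*1435) = -(-11154*1/2910)/(2*1435) = -(-1859)/(970*1435) = -1/2*(-1859/695975) = 1859/1391950 ≈ 0.0013355)
o = 2 + I*sqrt(619904431398)/278390 (o = 2 + sqrt(-8 + 1859/1391950) = 2 + sqrt(-11133741/1391950) = 2 + I*sqrt(619904431398)/278390 ≈ 2.0 + 2.8282*I)
-o = -(2 + I*sqrt(619904431398)/278390) = -2 - I*sqrt(619904431398)/278390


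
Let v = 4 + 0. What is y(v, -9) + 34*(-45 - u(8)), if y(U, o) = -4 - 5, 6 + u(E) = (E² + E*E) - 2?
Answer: -5619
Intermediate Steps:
v = 4
u(E) = -8 + 2*E² (u(E) = -6 + ((E² + E*E) - 2) = -6 + ((E² + E²) - 2) = -6 + (2*E² - 2) = -6 + (-2 + 2*E²) = -8 + 2*E²)
y(U, o) = -9
y(v, -9) + 34*(-45 - u(8)) = -9 + 34*(-45 - (-8 + 2*8²)) = -9 + 34*(-45 - (-8 + 2*64)) = -9 + 34*(-45 - (-8 + 128)) = -9 + 34*(-45 - 1*120) = -9 + 34*(-45 - 120) = -9 + 34*(-165) = -9 - 5610 = -5619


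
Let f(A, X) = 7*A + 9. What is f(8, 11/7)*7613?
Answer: 494845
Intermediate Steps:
f(A, X) = 9 + 7*A
f(8, 11/7)*7613 = (9 + 7*8)*7613 = (9 + 56)*7613 = 65*7613 = 494845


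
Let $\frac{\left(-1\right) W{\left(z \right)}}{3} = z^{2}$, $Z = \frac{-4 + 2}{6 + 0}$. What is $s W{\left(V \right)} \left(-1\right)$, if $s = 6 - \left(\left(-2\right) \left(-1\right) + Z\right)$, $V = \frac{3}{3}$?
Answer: $13$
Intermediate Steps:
$V = 1$ ($V = 3 \cdot \frac{1}{3} = 1$)
$Z = - \frac{1}{3}$ ($Z = - \frac{2}{6} = \left(-2\right) \frac{1}{6} = - \frac{1}{3} \approx -0.33333$)
$W{\left(z \right)} = - 3 z^{2}$
$s = \frac{13}{3}$ ($s = 6 - \left(\left(-2\right) \left(-1\right) - \frac{1}{3}\right) = 6 - \left(2 - \frac{1}{3}\right) = 6 - \frac{5}{3} = \frac{13}{3} \approx 4.3333$)
$s W{\left(V \right)} \left(-1\right) = \frac{13 \left(- 3 \cdot 1^{2}\right)}{3} \left(-1\right) = \frac{13 \left(\left(-3\right) 1\right)}{3} \left(-1\right) = \frac{13}{3} \left(-3\right) \left(-1\right) = \left(-13\right) \left(-1\right) = 13$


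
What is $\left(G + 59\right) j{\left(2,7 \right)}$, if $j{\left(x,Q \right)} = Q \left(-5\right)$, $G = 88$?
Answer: $-5145$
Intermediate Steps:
$j{\left(x,Q \right)} = - 5 Q$
$\left(G + 59\right) j{\left(2,7 \right)} = \left(88 + 59\right) \left(\left(-5\right) 7\right) = 147 \left(-35\right) = -5145$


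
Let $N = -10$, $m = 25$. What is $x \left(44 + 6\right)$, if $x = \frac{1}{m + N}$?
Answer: $\frac{10}{3} \approx 3.3333$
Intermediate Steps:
$x = \frac{1}{15}$ ($x = \frac{1}{25 - 10} = \frac{1}{15} \approx 0.066667$)
$x \left(44 + 6\right) = \frac{44 + 6}{15} = \frac{1}{15} \cdot 50 = \frac{10}{3}$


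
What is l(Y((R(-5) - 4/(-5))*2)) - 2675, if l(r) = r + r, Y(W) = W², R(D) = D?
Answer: -63347/25 ≈ -2533.9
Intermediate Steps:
l(r) = 2*r
l(Y((R(-5) - 4/(-5))*2)) - 2675 = 2*((-5 - 4/(-5))*2)² - 2675 = 2*((-5 - 4*(-⅕))*2)² - 2675 = 2*((-5 + ⅘)*2)² - 2675 = 2*(-21/5*2)² - 2675 = 2*(-42/5)² - 2675 = 2*(1764/25) - 2675 = 3528/25 - 2675 = -63347/25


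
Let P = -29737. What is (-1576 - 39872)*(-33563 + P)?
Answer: 2623658400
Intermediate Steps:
(-1576 - 39872)*(-33563 + P) = (-1576 - 39872)*(-33563 - 29737) = -41448*(-63300) = 2623658400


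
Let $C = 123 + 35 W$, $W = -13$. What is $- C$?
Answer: $332$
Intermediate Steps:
$C = -332$ ($C = 123 + 35 \left(-13\right) = 123 - 455 = -332$)
$- C = \left(-1\right) \left(-332\right) = 332$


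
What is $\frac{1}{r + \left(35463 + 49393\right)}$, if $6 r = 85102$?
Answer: $\frac{3}{297119} \approx 1.0097 \cdot 10^{-5}$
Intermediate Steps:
$r = \frac{42551}{3}$ ($r = \frac{1}{6} \cdot 85102 = \frac{42551}{3} \approx 14184.0$)
$\frac{1}{r + \left(35463 + 49393\right)} = \frac{1}{\frac{42551}{3} + \left(35463 + 49393\right)} = \frac{1}{\frac{42551}{3} + 84856} = \frac{1}{\frac{297119}{3}} = \frac{3}{297119}$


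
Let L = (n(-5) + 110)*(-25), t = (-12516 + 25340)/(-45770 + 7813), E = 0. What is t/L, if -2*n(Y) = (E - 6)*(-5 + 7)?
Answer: 3206/27518825 ≈ 0.00011650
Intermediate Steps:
n(Y) = 6 (n(Y) = -(0 - 6)*(-5 + 7)/2 = -(-3)*2 = -1/2*(-12) = 6)
t = -12824/37957 (t = 12824/(-37957) = 12824*(-1/37957) = -12824/37957 ≈ -0.33786)
L = -2900 (L = (6 + 110)*(-25) = 116*(-25) = -2900)
t/L = -12824/37957/(-2900) = -12824/37957*(-1/2900) = 3206/27518825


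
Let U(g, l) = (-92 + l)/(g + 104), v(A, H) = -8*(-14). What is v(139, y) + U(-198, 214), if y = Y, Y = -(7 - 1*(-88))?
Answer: 5203/47 ≈ 110.70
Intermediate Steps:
Y = -95 (Y = -(7 + 88) = -1*95 = -95)
y = -95
v(A, H) = 112
U(g, l) = (-92 + l)/(104 + g)
v(139, y) + U(-198, 214) = 112 + (-92 + 214)/(104 - 198) = 112 + 122/(-94) = 112 - 1/94*122 = 112 - 61/47 = 5203/47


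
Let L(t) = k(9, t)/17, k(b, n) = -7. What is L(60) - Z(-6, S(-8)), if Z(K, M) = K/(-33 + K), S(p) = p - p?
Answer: -125/221 ≈ -0.56561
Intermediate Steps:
S(p) = 0
L(t) = -7/17
Z(K, M) = K/(-33 + K)
L(60) - Z(-6, S(-8)) = -7/17 - (-6)/(-33 - 6) = -7/17 - (-6)/(-39) = -7/17 - (-6)*(-1)/39 = -7/17 - 1*2/13 = -7/17 - 2/13 = -125/221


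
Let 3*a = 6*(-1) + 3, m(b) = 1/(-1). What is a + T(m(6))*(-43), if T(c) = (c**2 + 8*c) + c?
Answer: 343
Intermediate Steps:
m(b) = -1
a = -1 (a = (6*(-1) + 3)/3 = (-6 + 3)/3 = (1/3)*(-3) = -1)
T(c) = c**2 + 9*c
a + T(m(6))*(-43) = -1 - (9 - 1)*(-43) = -1 - 1*8*(-43) = -1 - 8*(-43) = -1 + 344 = 343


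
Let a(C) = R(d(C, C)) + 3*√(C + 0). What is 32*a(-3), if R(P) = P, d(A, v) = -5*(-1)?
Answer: 160 + 96*I*√3 ≈ 160.0 + 166.28*I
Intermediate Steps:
d(A, v) = 5
a(C) = 5 + 3*√C (a(C) = 5 + 3*√(C + 0) = 5 + 3*√C)
32*a(-3) = 32*(5 + 3*√(-3)) = 32*(5 + 3*(I*√3)) = 32*(5 + 3*I*√3) = 160 + 96*I*√3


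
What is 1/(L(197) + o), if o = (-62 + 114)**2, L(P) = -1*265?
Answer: 1/2439 ≈ 0.00041000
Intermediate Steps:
L(P) = -265
o = 2704 (o = 52**2 = 2704)
1/(L(197) + o) = 1/(-265 + 2704) = 1/2439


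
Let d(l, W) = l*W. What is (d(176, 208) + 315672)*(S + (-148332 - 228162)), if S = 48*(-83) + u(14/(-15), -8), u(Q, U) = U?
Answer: -134037608080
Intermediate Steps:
d(l, W) = W*l
S = -3992 (S = 48*(-83) - 8 = -3984 - 8 = -3992)
(d(176, 208) + 315672)*(S + (-148332 - 228162)) = (208*176 + 315672)*(-3992 + (-148332 - 228162)) = (36608 + 315672)*(-3992 - 376494) = 352280*(-380486) = -134037608080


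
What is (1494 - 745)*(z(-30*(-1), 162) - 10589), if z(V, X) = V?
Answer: -7908691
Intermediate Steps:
(1494 - 745)*(z(-30*(-1), 162) - 10589) = (1494 - 745)*(-30*(-1) - 10589) = 749*(30 - 10589) = 749*(-10559) = -7908691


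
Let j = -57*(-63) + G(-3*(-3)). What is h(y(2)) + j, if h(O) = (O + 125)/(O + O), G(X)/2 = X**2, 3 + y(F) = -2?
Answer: 3741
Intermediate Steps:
y(F) = -5 (y(F) = -3 - 2 = -5)
G(X) = 2*X**2
h(O) = (125 + O)/(2*O) (h(O) = (125 + O)/((2*O)) = (125 + O)*(1/(2*O)) = (125 + O)/(2*O))
j = 3753 (j = -57*(-63) + 2*(-3*(-3))**2 = 3591 + 2*9**2 = 3591 + 2*81 = 3591 + 162 = 3753)
h(y(2)) + j = (1/2)*(125 - 5)/(-5) + 3753 = (1/2)*(-1/5)*120 + 3753 = -12 + 3753 = 3741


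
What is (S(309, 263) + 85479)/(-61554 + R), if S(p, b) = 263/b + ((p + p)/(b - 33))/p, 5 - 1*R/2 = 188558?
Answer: -9830201/50445900 ≈ -0.19487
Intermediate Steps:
R = -377106 (R = 10 - 2*188558 = 10 - 377116 = -377106)
S(p, b) = 2/(-33 + b) + 263/b (S(p, b) = 263/b + ((2*p)/(-33 + b))/p = 263/b + (2*p/(-33 + b))/p = 263/b + 2/(-33 + b) = 2/(-33 + b) + 263/b)
(S(309, 263) + 85479)/(-61554 + R) = ((-8679 + 265*263)/(263*(-33 + 263)) + 85479)/(-61554 - 377106) = ((1/263)*(-8679 + 69695)/230 + 85479)/(-438660) = ((1/263)*(1/230)*61016 + 85479)*(-1/438660) = (116/115 + 85479)*(-1/438660) = (9830201/115)*(-1/438660) = -9830201/50445900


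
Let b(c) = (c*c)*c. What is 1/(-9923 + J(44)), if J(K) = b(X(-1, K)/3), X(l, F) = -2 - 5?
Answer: -27/268264 ≈ -0.00010065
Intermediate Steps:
X(l, F) = -7
b(c) = c**3 (b(c) = c**2*c = c**3)
J(K) = -343/27 (J(K) = (-7/3)**3 = -343/27)
1/(-9923 + J(44)) = 1/(-9923 - 343/27) = 1/(-268264/27) = -27/268264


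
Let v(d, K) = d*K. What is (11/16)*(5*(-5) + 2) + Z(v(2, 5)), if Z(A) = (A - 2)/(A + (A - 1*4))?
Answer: -245/16 ≈ -15.313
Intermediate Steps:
v(d, K) = K*d
Z(A) = (-2 + A)/(-4 + 2*A) (Z(A) = (-2 + A)/(A + (A - 4)) = (-2 + A)/(A + (-4 + A)) = (-2 + A)/(-4 + 2*A))
(11/16)*(5*(-5) + 2) + Z(v(2, 5)) = (11/16)*(5*(-5) + 2) + 1/2 = (11*(1/16))*(-25 + 2) + 1/2 = (11/16)*(-23) + 1/2 = -253/16 + 1/2 = -245/16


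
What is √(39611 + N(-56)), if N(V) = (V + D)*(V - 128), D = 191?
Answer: √14771 ≈ 121.54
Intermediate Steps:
N(V) = (-128 + V)*(191 + V) (N(V) = (V + 191)*(V - 128) = (191 + V)*(-128 + V) = (-128 + V)*(191 + V))
√(39611 + N(-56)) = √(39611 + (-24448 + (-56)² + 63*(-56))) = √(39611 + (-24448 + 3136 - 3528)) = √(39611 - 24840) = √14771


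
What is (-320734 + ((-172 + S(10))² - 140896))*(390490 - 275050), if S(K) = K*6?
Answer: -51842487840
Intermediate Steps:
S(K) = 6*K
(-320734 + ((-172 + S(10))² - 140896))*(390490 - 275050) = (-320734 + ((-172 + 6*10)² - 140896))*(390490 - 275050) = (-320734 + ((-172 + 60)² - 140896))*115440 = (-320734 + ((-112)² - 140896))*115440 = (-320734 + (12544 - 140896))*115440 = (-320734 - 128352)*115440 = -449086*115440 = -51842487840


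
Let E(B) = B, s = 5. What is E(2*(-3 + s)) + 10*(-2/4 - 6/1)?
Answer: -61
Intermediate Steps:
E(2*(-3 + s)) + 10*(-2/4 - 6/1) = 2*(-3 + 5) + 10*(-2/4 - 6/1) = 2*2 + 10*(-2*¼ - 6*1) = 4 + 10*(-½ - 6) = 4 + 10*(-13/2) = 4 - 65 = -61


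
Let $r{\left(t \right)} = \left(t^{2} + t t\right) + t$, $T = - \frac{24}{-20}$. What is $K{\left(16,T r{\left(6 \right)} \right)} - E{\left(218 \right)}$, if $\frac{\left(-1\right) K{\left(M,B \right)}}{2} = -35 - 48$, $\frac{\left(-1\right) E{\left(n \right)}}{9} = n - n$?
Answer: $166$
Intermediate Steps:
$T = \frac{6}{5}$ ($T = \left(-24\right) \left(- \frac{1}{20}\right) = \frac{6}{5} \approx 1.2$)
$r{\left(t \right)} = t + 2 t^{2}$ ($r{\left(t \right)} = \left(t^{2} + t^{2}\right) + t = 2 t^{2} + t = t + 2 t^{2}$)
$E{\left(n \right)} = 0$ ($E{\left(n \right)} = - 9 \left(n - n\right) = \left(-9\right) 0 = 0$)
$K{\left(M,B \right)} = 166$ ($K{\left(M,B \right)} = - 2 \left(-35 - 48\right) = \left(-2\right) \left(-83\right) = 166$)
$K{\left(16,T r{\left(6 \right)} \right)} - E{\left(218 \right)} = 166 - 0 = 166 + 0 = 166$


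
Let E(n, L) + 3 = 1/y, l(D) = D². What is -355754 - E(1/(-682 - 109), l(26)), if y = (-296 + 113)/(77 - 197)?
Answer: -21700851/61 ≈ -3.5575e+5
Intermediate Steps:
y = 61/40 (y = -183/(-120) = -183*(-1/120) = 61/40 ≈ 1.5250)
E(n, L) = -143/61 (E(n, L) = -3 + 1/(61/40) = -3 + 40/61 = -143/61)
-355754 - E(1/(-682 - 109), l(26)) = -355754 - 1*(-143/61) = -355754 + 143/61 = -21700851/61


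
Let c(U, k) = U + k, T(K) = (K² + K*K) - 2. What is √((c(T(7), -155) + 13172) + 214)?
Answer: √13327 ≈ 115.44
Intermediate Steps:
T(K) = -2 + 2*K² (T(K) = (K² + K²) - 2 = 2*K² - 2 = -2 + 2*K²)
√((c(T(7), -155) + 13172) + 214) = √((((-2 + 2*7²) - 155) + 13172) + 214) = √((((-2 + 2*49) - 155) + 13172) + 214) = √((((-2 + 98) - 155) + 13172) + 214) = √(((96 - 155) + 13172) + 214) = √((-59 + 13172) + 214) = √(13113 + 214) = √13327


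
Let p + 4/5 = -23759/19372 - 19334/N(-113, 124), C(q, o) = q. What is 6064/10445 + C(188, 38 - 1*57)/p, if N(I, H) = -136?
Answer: 2316333683608/1205089754665 ≈ 1.9221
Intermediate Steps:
p = 115374797/823310 (p = -⅘ + (-23759/19372 - 19334/(-136)) = -⅘ + (-23759*1/19372 - 19334*(-1/136)) = -⅘ + (-23759/19372 + 9667/68) = -⅘ + 23206689/164662 = 115374797/823310 ≈ 140.14)
6064/10445 + C(188, 38 - 1*57)/p = 6064/10445 + 188/(115374797/823310) = 6064*(1/10445) + 188*(823310/115374797) = 6064/10445 + 154782280/115374797 = 2316333683608/1205089754665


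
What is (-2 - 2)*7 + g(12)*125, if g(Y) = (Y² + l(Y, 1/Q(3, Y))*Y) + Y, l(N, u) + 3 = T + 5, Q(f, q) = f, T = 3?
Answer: 26972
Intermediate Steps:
l(N, u) = 5 (l(N, u) = -3 + (3 + 5) = -3 + 8 = 5)
g(Y) = Y² + 6*Y (g(Y) = (Y² + 5*Y) + Y = Y² + 6*Y)
(-2 - 2)*7 + g(12)*125 = (-2 - 2)*7 + (12*(6 + 12))*125 = -4*7 + (12*18)*125 = -28 + 216*125 = -28 + 27000 = 26972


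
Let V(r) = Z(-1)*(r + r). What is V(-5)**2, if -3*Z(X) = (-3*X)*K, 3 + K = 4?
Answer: 100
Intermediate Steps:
K = 1 (K = -3 + 4 = 1)
Z(X) = X (Z(X) = -(-3*X)/3 = -(-1)*X = X)
V(r) = -2*r (V(r) = -(r + r) = -2*r)
V(-5)**2 = (-2*(-5))**2 = 10**2 = 100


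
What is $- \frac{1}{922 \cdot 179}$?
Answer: $- \frac{1}{165038} \approx -6.0592 \cdot 10^{-6}$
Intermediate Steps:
$- \frac{1}{922 \cdot 179} = - \frac{1}{165038}$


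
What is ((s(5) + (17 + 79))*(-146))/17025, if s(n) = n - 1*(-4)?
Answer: -1022/1135 ≈ -0.90044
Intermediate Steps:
s(n) = 4 + n (s(n) = n + 4 = 4 + n)
((s(5) + (17 + 79))*(-146))/17025 = (((4 + 5) + (17 + 79))*(-146))/17025 = ((9 + 96)*(-146))*(1/17025) = (105*(-146))*(1/17025) = -15330*1/17025 = -1022/1135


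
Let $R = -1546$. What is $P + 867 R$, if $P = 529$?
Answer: $-1339853$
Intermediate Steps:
$P + 867 R = 529 + 867 \left(-1546\right) = 529 - 1340382 = -1339853$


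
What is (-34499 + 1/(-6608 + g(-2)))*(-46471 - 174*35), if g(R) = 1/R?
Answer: 23966411832885/13217 ≈ 1.8133e+9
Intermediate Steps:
(-34499 + 1/(-6608 + g(-2)))*(-46471 - 174*35) = (-34499 + 1/(-6608 + 1/(-2)))*(-46471 - 174*35) = (-34499 + 1/(-6608 - ½))*(-46471 - 6090) = (-34499 + 1/(-13217/2))*(-52561) = (-34499 - 2/13217)*(-52561) = -455973285/13217*(-52561) = 23966411832885/13217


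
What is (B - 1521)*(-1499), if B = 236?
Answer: 1926215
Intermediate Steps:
(B - 1521)*(-1499) = (236 - 1521)*(-1499) = -1285*(-1499) = 1926215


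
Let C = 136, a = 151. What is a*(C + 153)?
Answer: 43639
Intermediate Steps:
a*(C + 153) = 151*(136 + 153) = 151*289 = 43639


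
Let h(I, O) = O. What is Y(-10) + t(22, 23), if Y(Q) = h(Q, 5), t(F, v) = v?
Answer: 28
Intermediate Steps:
Y(Q) = 5
Y(-10) + t(22, 23) = 5 + 23 = 28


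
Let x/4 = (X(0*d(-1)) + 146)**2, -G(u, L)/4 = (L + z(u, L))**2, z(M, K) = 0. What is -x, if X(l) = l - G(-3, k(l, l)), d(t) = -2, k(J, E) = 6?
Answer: -336400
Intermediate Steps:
G(u, L) = -4*L**2 (G(u, L) = -4*(L + 0)**2 = -4*L**2)
X(l) = 144 + l (X(l) = l - (-4)*6**2 = l - (-4)*36 = l - 1*(-144) = l + 144 = 144 + l)
x = 336400 (x = 4*((144 + 0*(-2)) + 146)**2 = 4*((144 + 0) + 146)**2 = 4*(144 + 146)**2 = 4*290**2 = 4*84100 = 336400)
-x = -1*336400 = -336400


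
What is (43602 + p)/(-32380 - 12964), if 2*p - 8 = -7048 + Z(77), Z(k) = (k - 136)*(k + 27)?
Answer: -18507/22672 ≈ -0.81629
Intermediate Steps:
Z(k) = (-136 + k)*(27 + k)
p = -6588 (p = 4 + (-7048 + (-3672 + 77² - 109*77))/2 = 4 + (-7048 + (-3672 + 5929 - 8393))/2 = 4 + (-7048 - 6136)/2 = 4 + (½)*(-13184) = 4 - 6592 = -6588)
(43602 + p)/(-32380 - 12964) = (43602 - 6588)/(-32380 - 12964) = 37014/(-45344) = 37014*(-1/45344) = -18507/22672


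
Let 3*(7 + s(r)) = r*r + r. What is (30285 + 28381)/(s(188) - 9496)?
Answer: 58666/2341 ≈ 25.060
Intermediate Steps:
s(r) = -7 + r/3 + r²/3 (s(r) = -7 + (r*r + r)/3 = -7 + (r² + r)/3 = -7 + (r + r²)/3 = -7 + (r/3 + r²/3) = -7 + r/3 + r²/3)
(30285 + 28381)/(s(188) - 9496) = (30285 + 28381)/((-7 + (⅓)*188 + (⅓)*188²) - 9496) = 58666/((-7 + 188/3 + (⅓)*35344) - 9496) = 58666/((-7 + 188/3 + 35344/3) - 9496) = 58666/(11837 - 9496) = 58666/2341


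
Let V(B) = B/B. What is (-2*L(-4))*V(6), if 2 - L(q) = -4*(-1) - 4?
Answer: -4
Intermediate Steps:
V(B) = 1
L(q) = 2 (L(q) = 2 - (-4*(-1) - 4) = 2 - (4 - 4) = 2 - 1*0 = 2 + 0 = 2)
(-2*L(-4))*V(6) = -2*2*1 = -4*1 = -4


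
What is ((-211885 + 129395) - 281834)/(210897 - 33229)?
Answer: -91081/44417 ≈ -2.0506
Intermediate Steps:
((-211885 + 129395) - 281834)/(210897 - 33229) = (-82490 - 281834)/177668 = -364324*1/177668 = -91081/44417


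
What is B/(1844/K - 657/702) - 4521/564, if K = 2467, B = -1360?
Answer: 49144837367/6816692 ≈ 7209.5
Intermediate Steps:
B/(1844/K - 657/702) - 4521/564 = -1360/(1844/2467 - 657/702) - 4521/564 = -1360/(1844*(1/2467) - 657*1/702) - 4521*1/564 = -1360/(1844/2467 - 73/78) - 1507/188 = -1360/(-36259/192426) - 1507/188 = -1360*(-192426/36259) - 1507/188 = 261699360/36259 - 1507/188 = 49144837367/6816692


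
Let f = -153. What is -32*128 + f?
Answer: -4249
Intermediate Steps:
-32*128 + f = -32*128 - 153 = -4096 - 153 = -4249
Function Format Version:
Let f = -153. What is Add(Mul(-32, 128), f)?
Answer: -4249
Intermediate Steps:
Add(Mul(-32, 128), f) = Add(Mul(-32, 128), -153) = Add(-4096, -153) = -4249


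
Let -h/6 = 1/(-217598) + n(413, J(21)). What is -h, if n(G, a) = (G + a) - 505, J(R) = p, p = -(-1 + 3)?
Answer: -61362639/108799 ≈ -564.00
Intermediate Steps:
p = -2 (p = -1*2 = -2)
J(R) = -2
n(G, a) = -505 + G + a
h = 61362639/108799 (h = -6*(1/(-217598) + (-505 + 413 - 2)) = -6*(-1/217598 - 94) = -6*(-20454213/217598) = 61362639/108799 ≈ 564.00)
-h = -1*61362639/108799 = -61362639/108799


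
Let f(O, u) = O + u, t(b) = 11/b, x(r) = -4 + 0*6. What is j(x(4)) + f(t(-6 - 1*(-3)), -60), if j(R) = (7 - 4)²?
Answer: -164/3 ≈ -54.667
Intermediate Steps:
x(r) = -4 (x(r) = -4 + 0 = -4)
j(R) = 9 (j(R) = 3² = 9)
j(x(4)) + f(t(-6 - 1*(-3)), -60) = 9 + (11/(-6 - 1*(-3)) - 60) = 9 + (11/(-6 + 3) - 60) = 9 + (11/(-3) - 60) = 9 + (11*(-⅓) - 60) = 9 + (-11/3 - 60) = 9 - 191/3 = -164/3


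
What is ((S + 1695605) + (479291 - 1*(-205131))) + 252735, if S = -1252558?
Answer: 1380204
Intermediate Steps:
((S + 1695605) + (479291 - 1*(-205131))) + 252735 = ((-1252558 + 1695605) + (479291 - 1*(-205131))) + 252735 = (443047 + (479291 + 205131)) + 252735 = (443047 + 684422) + 252735 = 1127469 + 252735 = 1380204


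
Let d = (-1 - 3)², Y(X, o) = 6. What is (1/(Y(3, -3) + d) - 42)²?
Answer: 851929/484 ≈ 1760.2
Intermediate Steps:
d = 16 (d = (-4)² = 16)
(1/(Y(3, -3) + d) - 42)² = (1/(6 + 16) - 42)² = (1/22 - 42)² = (-923/22)² = 851929/484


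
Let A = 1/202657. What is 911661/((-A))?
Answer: -184754483277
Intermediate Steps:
A = 1/202657 ≈ 4.9344e-6
911661/((-A)) = 911661/((-1*1/202657)) = 911661/(-1/202657) = 911661*(-202657) = -184754483277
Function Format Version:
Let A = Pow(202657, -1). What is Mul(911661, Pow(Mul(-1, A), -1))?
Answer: -184754483277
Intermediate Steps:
A = Rational(1, 202657) ≈ 4.9344e-6
Mul(911661, Pow(Mul(-1, A), -1)) = Mul(911661, Pow(Mul(-1, Rational(1, 202657)), -1)) = Mul(911661, Pow(Rational(-1, 202657), -1)) = Mul(911661, -202657) = -184754483277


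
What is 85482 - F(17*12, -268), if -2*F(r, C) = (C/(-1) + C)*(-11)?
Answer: 85482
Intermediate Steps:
F(r, C) = 0 (F(r, C) = -(C/(-1) + C)*(-11)/2 = -(C*(-1) + C)*(-11)/2 = -(-C + C)*(-11)/2 = -0*(-11) = -½*0 = 0)
85482 - F(17*12, -268) = 85482 - 1*0 = 85482 + 0 = 85482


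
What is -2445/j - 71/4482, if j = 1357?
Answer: -11054837/6082074 ≈ -1.8176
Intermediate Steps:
-2445/j - 71/4482 = -2445/1357 - 71/4482 = -11054837/6082074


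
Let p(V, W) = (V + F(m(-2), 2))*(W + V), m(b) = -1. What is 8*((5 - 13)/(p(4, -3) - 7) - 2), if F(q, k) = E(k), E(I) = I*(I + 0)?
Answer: -80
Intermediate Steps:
E(I) = I**2 (E(I) = I*I = I**2)
F(q, k) = k**2
p(V, W) = (4 + V)*(V + W) (p(V, W) = (V + 2**2)*(W + V) = (V + 4)*(V + W) = (4 + V)*(V + W))
8*((5 - 13)/(p(4, -3) - 7) - 2) = 8*((5 - 13)/((4**2 + 4*4 + 4*(-3) + 4*(-3)) - 7) - 2) = 8*(-8/((16 + 16 - 12 - 12) - 7) - 2) = 8*(-8/(8 - 7) - 2) = 8*(-8/1 - 2) = 8*(-8*1 - 2) = 8*(-8 - 2) = 8*(-10) = -80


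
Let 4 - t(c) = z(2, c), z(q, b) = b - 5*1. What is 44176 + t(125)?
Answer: 44060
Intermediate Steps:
z(q, b) = -5 + b (z(q, b) = b - 5 = -5 + b)
t(c) = 9 - c (t(c) = 4 - (-5 + c) = 4 + (5 - c) = 9 - c)
44176 + t(125) = 44176 + (9 - 1*125) = 44176 + (9 - 125) = 44176 - 116 = 44060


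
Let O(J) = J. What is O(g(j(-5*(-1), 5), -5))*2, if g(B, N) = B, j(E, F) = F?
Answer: 10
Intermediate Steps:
O(g(j(-5*(-1), 5), -5))*2 = 5*2 = 10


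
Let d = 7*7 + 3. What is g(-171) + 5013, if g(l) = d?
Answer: 5065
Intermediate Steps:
d = 52 (d = 49 + 3 = 52)
g(l) = 52
g(-171) + 5013 = 52 + 5013 = 5065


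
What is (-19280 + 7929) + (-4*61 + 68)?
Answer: -11527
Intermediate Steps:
(-19280 + 7929) + (-4*61 + 68) = -11351 + (-244 + 68) = -11351 - 176 = -11527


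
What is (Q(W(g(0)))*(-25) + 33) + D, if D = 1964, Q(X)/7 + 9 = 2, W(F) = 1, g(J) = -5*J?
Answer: 3222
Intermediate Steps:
Q(X) = -49 (Q(X) = -63 + 7*2 = -63 + 14 = -49)
(Q(W(g(0)))*(-25) + 33) + D = (-49*(-25) + 33) + 1964 = (1225 + 33) + 1964 = 1258 + 1964 = 3222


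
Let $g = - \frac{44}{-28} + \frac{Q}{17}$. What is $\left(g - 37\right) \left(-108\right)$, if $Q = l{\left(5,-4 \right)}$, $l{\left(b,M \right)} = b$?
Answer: $\frac{451548}{119} \approx 3794.5$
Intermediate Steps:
$Q = 5$
$g = \frac{222}{119}$ ($g = - \frac{44}{-28} + \frac{5}{17} = \left(-44\right) \left(- \frac{1}{28}\right) + 5 \cdot \frac{1}{17} = \frac{11}{7} + \frac{5}{17} = \frac{222}{119} \approx 1.8655$)
$\left(g - 37\right) \left(-108\right) = \left(\frac{222}{119} - 37\right) \left(-108\right) = \left(- \frac{4181}{119}\right) \left(-108\right) = \frac{451548}{119}$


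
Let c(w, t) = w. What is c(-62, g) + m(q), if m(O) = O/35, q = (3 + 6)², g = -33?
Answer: -2089/35 ≈ -59.686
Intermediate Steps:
q = 81 (q = 9² = 81)
m(O) = O/35 (m(O) = O*(1/35) = O/35)
c(-62, g) + m(q) = -62 + (1/35)*81 = -62 + 81/35 = -2089/35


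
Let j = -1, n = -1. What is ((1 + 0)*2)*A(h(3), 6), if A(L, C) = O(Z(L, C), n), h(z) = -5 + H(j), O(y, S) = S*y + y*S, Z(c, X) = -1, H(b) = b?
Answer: 4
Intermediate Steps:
O(y, S) = 2*S*y (O(y, S) = S*y + S*y = 2*S*y)
h(z) = -6 (h(z) = -5 - 1 = -6)
A(L, C) = 2 (A(L, C) = 2*(-1)*(-1) = 2)
((1 + 0)*2)*A(h(3), 6) = ((1 + 0)*2)*2 = (1*2)*2 = 2*2 = 4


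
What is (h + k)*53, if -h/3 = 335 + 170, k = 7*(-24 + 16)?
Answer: -83263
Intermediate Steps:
k = -56 (k = 7*(-8) = -56)
h = -1515 (h = -3*(335 + 170) = -3*505 = -1515)
(h + k)*53 = (-1515 - 56)*53 = -1571*53 = -83263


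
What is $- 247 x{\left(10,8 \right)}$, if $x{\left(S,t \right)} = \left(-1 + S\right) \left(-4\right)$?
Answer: $8892$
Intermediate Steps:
$x{\left(S,t \right)} = 4 - 4 S$
$- 247 x{\left(10,8 \right)} = - 247 \left(4 - 40\right) = \left(-247\right) \left(-36\right) = 8892$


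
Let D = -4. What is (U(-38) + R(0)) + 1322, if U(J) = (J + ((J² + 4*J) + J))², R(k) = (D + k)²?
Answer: 1479994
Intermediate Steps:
R(k) = (-4 + k)²
U(J) = (J² + 6*J)² (U(J) = (J + (J² + 5*J))² = (J² + 6*J)²)
(U(-38) + R(0)) + 1322 = ((-38)²*(6 - 38)² + (-4 + 0)²) + 1322 = (1444*(-32)² + (-4)²) + 1322 = (1444*1024 + 16) + 1322 = (1478656 + 16) + 1322 = 1478672 + 1322 = 1479994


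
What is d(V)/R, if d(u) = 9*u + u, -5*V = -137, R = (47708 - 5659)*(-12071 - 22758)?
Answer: -274/1464524621 ≈ -1.8709e-7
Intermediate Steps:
R = -1464524621 (R = 42049*(-34829) = -1464524621)
V = 137/5 (V = -⅕*(-137) = 137/5 ≈ 27.400)
d(u) = 10*u
d(V)/R = (10*(137/5))/(-1464524621) = 274*(-1/1464524621) = -274/1464524621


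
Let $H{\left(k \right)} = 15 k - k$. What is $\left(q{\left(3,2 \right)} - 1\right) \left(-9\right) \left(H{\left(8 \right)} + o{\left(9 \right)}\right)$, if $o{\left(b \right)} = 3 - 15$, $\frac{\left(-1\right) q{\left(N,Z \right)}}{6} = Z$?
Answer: $11700$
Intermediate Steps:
$q{\left(N,Z \right)} = - 6 Z$
$o{\left(b \right)} = -12$ ($o{\left(b \right)} = 3 - 15 = -12$)
$H{\left(k \right)} = 14 k$
$\left(q{\left(3,2 \right)} - 1\right) \left(-9\right) \left(H{\left(8 \right)} + o{\left(9 \right)}\right) = \left(\left(-6\right) 2 - 1\right) \left(-9\right) \left(14 \cdot 8 - 12\right) = \left(-12 - 1\right) \left(-9\right) \left(112 - 12\right) = \left(-13\right) \left(-9\right) 100 = 117 \cdot 100 = 11700$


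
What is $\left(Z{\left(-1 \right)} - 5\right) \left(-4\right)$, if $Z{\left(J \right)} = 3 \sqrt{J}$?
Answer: $20 - 12 i \approx 20.0 - 12.0 i$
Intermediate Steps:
$\left(Z{\left(-1 \right)} - 5\right) \left(-4\right) = \left(3 \sqrt{-1} - 5\right) \left(-4\right) = \left(3 i - 5\right) \left(-4\right) = \left(-5 + 3 i\right) \left(-4\right) = 20 - 12 i$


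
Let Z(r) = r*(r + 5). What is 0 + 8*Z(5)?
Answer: 400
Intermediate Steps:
Z(r) = r*(5 + r)
0 + 8*Z(5) = 0 + 8*(5*(5 + 5)) = 0 + 8*(5*10) = 0 + 8*50 = 0 + 400 = 400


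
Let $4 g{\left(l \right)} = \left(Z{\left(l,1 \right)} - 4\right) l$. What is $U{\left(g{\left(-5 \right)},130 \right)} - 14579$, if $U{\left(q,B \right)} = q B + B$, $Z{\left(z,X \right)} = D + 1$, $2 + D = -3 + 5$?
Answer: $- \frac{27923}{2} \approx -13962.0$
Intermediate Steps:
$D = 0$ ($D = -2 + \left(-3 + 5\right) = -2 + 2 = 0$)
$Z{\left(z,X \right)} = 1$ ($Z{\left(z,X \right)} = 0 + 1 = 1$)
$g{\left(l \right)} = - \frac{3 l}{4}$ ($g{\left(l \right)} = \frac{\left(1 - 4\right) l}{4} = \frac{\left(-3\right) l}{4} = - \frac{3 l}{4}$)
$U{\left(q,B \right)} = B + B q$ ($U{\left(q,B \right)} = B q + B = B + B q$)
$U{\left(g{\left(-5 \right)},130 \right)} - 14579 = 130 \left(1 - - \frac{15}{4}\right) - 14579 = 130 \left(1 + \frac{15}{4}\right) - 14579 = 130 \cdot \frac{19}{4} - 14579 = \frac{1235}{2} - 14579 = - \frac{27923}{2}$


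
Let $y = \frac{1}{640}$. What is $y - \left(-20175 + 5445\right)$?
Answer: $\frac{9427201}{640} \approx 14730.0$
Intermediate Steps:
$y = \frac{1}{640} \approx 0.0015625$
$y - \left(-20175 + 5445\right) = \frac{1}{640} - \left(-20175 + 5445\right) = \frac{1}{640} - -14730 = \frac{1}{640} + 14730 = \frac{9427201}{640}$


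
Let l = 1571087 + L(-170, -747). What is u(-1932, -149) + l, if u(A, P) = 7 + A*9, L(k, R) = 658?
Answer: 1554364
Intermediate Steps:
u(A, P) = 7 + 9*A
l = 1571745 (l = 1571087 + 658 = 1571745)
u(-1932, -149) + l = (7 + 9*(-1932)) + 1571745 = (7 - 17388) + 1571745 = -17381 + 1571745 = 1554364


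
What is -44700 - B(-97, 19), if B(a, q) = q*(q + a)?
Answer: -43218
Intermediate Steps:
B(a, q) = q*(a + q)
-44700 - B(-97, 19) = -44700 - 19*(-97 + 19) = -44700 - 19*(-78) = -44700 - 1*(-1482) = -44700 + 1482 = -43218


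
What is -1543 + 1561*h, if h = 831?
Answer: 1295648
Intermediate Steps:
-1543 + 1561*h = -1543 + 1561*831 = -1543 + 1297191 = 1295648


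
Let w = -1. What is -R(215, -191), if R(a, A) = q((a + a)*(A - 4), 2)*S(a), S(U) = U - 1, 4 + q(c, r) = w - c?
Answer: -17942830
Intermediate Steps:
q(c, r) = -5 - c (q(c, r) = -4 + (-1 - c) = -5 - c)
S(U) = -1 + U
R(a, A) = (-1 + a)*(-5 - 2*a*(-4 + A)) (R(a, A) = (-5 - (a + a)*(A - 4))*(-1 + a) = (-5 - 2*a*(-4 + A))*(-1 + a) = (-1 + a)*(-5 - 2*a*(-4 + A)))
-R(215, -191) = -(-1)*(-1 + 215)*(5 + 2*215*(-4 - 191)) = -(-1)*214*(5 + 2*215*(-195)) = -(-1)*214*(5 - 83850) = -(-1)*214*(-83845) = -1*17942830 = -17942830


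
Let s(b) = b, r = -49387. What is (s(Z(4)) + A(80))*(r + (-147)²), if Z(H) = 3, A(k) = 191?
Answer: -5388932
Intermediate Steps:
(s(Z(4)) + A(80))*(r + (-147)²) = (3 + 191)*(-49387 + (-147)²) = 194*(-49387 + 21609) = 194*(-27778) = -5388932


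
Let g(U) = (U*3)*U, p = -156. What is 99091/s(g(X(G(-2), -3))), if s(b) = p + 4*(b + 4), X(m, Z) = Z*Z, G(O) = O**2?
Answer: 99091/832 ≈ 119.10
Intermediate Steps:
X(m, Z) = Z**2
g(U) = 3*U**2 (g(U) = (3*U)*U = 3*U**2)
s(b) = -140 + 4*b (s(b) = -156 + 4*(b + 4) = -156 + 4*(4 + b) = -156 + (16 + 4*b) = -140 + 4*b)
99091/s(g(X(G(-2), -3))) = 99091/(-140 + 4*(3*((-3)**2)**2)) = 99091/(-140 + 4*(3*9**2)) = 99091/(-140 + 4*(3*81)) = 99091/(-140 + 4*243) = 99091/(-140 + 972) = 99091/832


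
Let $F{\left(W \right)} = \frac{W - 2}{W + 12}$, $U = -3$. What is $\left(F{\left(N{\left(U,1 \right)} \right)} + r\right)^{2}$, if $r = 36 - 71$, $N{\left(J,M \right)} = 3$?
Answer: $\frac{274576}{225} \approx 1220.3$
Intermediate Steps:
$r = -35$ ($r = 36 - 71 = -35$)
$F{\left(W \right)} = \frac{-2 + W}{12 + W}$
$\left(F{\left(N{\left(U,1 \right)} \right)} + r\right)^{2} = \left(\frac{-2 + 3}{12 + 3} - 35\right)^{2} = \left(\frac{1}{15} \cdot 1 - 35\right)^{2} = \left(\frac{1}{15} - 35\right)^{2} = \left(- \frac{524}{15}\right)^{2} = \frac{274576}{225}$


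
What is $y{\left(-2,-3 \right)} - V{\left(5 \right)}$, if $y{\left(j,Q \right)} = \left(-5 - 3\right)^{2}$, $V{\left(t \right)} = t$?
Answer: $59$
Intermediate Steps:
$y{\left(j,Q \right)} = 64$ ($y{\left(j,Q \right)} = \left(-8\right)^{2} = 64$)
$y{\left(-2,-3 \right)} - V{\left(5 \right)} = 64 - 5 = 59$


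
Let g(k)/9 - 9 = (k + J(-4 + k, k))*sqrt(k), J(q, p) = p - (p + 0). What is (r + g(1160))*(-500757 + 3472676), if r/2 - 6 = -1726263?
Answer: -10260351228927 + 62053668720*sqrt(290) ≈ -9.2036e+12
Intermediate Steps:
r = -3452514 (r = 12 + 2*(-1726263) = 12 - 3452526 = -3452514)
J(q, p) = 0 (J(q, p) = p - p = 0)
g(k) = 81 + 9*k**(3/2) (g(k) = 81 + 9*((k + 0)*sqrt(k)) = 81 + 9*(k*sqrt(k)) = 81 + 9*k**(3/2))
(r + g(1160))*(-500757 + 3472676) = (-3452514 + (81 + 9*1160**(3/2)))*(-500757 + 3472676) = (-3452514 + (81 + 9*(2320*sqrt(290))))*2971919 = (-3452514 + (81 + 20880*sqrt(290)))*2971919 = (-3452433 + 20880*sqrt(290))*2971919 = -10260351228927 + 62053668720*sqrt(290)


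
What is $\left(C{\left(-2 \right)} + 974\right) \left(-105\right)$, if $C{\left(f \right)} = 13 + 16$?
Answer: $-105315$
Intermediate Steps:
$C{\left(f \right)} = 29$
$\left(C{\left(-2 \right)} + 974\right) \left(-105\right) = \left(29 + 974\right) \left(-105\right) = 1003 \left(-105\right) = -105315$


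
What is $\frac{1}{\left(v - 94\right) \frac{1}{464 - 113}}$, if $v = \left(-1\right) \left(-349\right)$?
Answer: $\frac{117}{85} \approx 1.3765$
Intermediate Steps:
$v = 349$
$\frac{1}{\left(v - 94\right) \frac{1}{464 - 113}} = \frac{1}{\left(349 - 94\right) \frac{1}{464 - 113}} = \frac{1}{255 \cdot \frac{1}{351}} = \frac{1}{\frac{85}{117}} = \frac{117}{85}$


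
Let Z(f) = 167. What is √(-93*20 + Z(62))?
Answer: I*√1693 ≈ 41.146*I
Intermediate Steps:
√(-93*20 + Z(62)) = √(-93*20 + 167) = √(-1860 + 167) = √(-1693) = I*√1693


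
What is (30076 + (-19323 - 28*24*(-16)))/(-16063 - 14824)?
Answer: -21505/30887 ≈ -0.69625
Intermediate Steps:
(30076 + (-19323 - 28*24*(-16)))/(-16063 - 14824) = (30076 + (-19323 - 672*(-16)))/(-30887) = (30076 + (-19323 - 1*(-10752)))*(-1/30887) = (30076 + (-19323 + 10752))*(-1/30887) = (30076 - 8571)*(-1/30887) = 21505*(-1/30887) = -21505/30887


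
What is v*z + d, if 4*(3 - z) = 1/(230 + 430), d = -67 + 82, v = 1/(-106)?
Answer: 4189681/279840 ≈ 14.972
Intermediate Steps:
v = -1/106 ≈ -0.0094340
d = 15
z = 7919/2640 (z = 3 - 1/(4*(230 + 430)) = 3 - 1/4/660 = 3 - 1/4*1/660 = 3 - 1/2640 = 7919/2640 ≈ 2.9996)
v*z + d = -1/106*7919/2640 + 15 = -7919/279840 + 15 = 4189681/279840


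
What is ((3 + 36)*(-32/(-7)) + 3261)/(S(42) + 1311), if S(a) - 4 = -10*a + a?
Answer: 24075/6559 ≈ 3.6705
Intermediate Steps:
S(a) = 4 - 9*a (S(a) = 4 + (-10*a + a) = 4 - 9*a)
((3 + 36)*(-32/(-7)) + 3261)/(S(42) + 1311) = ((3 + 36)*(-32/(-7)) + 3261)/((4 - 9*42) + 1311) = (39*(-32*(-⅐)) + 3261)/((4 - 378) + 1311) = (39*(32/7) + 3261)/(-374 + 1311) = (1248/7 + 3261)/937 = (24075/7)*(1/937) = 24075/6559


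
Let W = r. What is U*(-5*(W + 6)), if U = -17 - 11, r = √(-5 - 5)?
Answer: 840 + 140*I*√10 ≈ 840.0 + 442.72*I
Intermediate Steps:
r = I*√10 (r = √(-10) = I*√10 ≈ 3.1623*I)
W = I*√10 ≈ 3.1623*I
U = -28
U*(-5*(W + 6)) = -(-140)*(I*√10 + 6) = -(-140)*(6 + I*√10) = -28*(-30 - 5*I*√10) = 840 + 140*I*√10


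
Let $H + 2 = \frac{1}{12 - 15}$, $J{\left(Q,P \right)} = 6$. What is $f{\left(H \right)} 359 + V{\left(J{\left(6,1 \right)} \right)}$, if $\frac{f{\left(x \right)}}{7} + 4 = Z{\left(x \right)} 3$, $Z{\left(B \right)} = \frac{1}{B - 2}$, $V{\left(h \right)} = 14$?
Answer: $- \frac{153111}{13} \approx -11778.0$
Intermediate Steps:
$Z{\left(B \right)} = \frac{1}{-2 + B}$
$H = - \frac{7}{3}$ ($H = -2 + \frac{1}{12 - 15} = -2 + \frac{1}{-3} = -2 - \frac{1}{3} = - \frac{7}{3} \approx -2.3333$)
$f{\left(x \right)} = -28 + \frac{21}{-2 + x}$ ($f{\left(x \right)} = -28 + 7 \frac{1}{-2 + x} 3 = -28 + 7 \frac{3}{-2 + x} = -28 + \frac{21}{-2 + x}$)
$f{\left(H \right)} 359 + V{\left(J{\left(6,1 \right)} \right)} = \frac{7 \left(11 - - \frac{28}{3}\right)}{-2 - \frac{7}{3}} \cdot 359 + 14 = \frac{7 \left(11 + \frac{28}{3}\right)}{- \frac{13}{3}} \cdot 359 + 14 = 7 \left(- \frac{3}{13}\right) \frac{61}{3} \cdot 359 + 14 = \left(- \frac{427}{13}\right) 359 + 14 = - \frac{153293}{13} + 14 = - \frac{153111}{13}$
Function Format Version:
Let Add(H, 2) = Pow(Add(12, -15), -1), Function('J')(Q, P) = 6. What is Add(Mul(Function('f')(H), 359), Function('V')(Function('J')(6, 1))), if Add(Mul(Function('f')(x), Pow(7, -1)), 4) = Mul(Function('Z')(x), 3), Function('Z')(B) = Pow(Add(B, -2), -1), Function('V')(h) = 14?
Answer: Rational(-153111, 13) ≈ -11778.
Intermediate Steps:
Function('Z')(B) = Pow(Add(-2, B), -1)
H = Rational(-7, 3) (H = Add(-2, Pow(Add(12, -15), -1)) = Add(-2, Pow(-3, -1)) = Add(-2, Rational(-1, 3)) = Rational(-7, 3) ≈ -2.3333)
Function('f')(x) = Add(-28, Mul(21, Pow(Add(-2, x), -1))) (Function('f')(x) = Add(-28, Mul(7, Mul(Pow(Add(-2, x), -1), 3))) = Add(-28, Mul(7, Mul(3, Pow(Add(-2, x), -1)))) = Add(-28, Mul(21, Pow(Add(-2, x), -1))))
Add(Mul(Function('f')(H), 359), Function('V')(Function('J')(6, 1))) = Add(Mul(Mul(7, Pow(Add(-2, Rational(-7, 3)), -1), Add(11, Mul(-4, Rational(-7, 3)))), 359), 14) = Add(Mul(Mul(7, Pow(Rational(-13, 3), -1), Add(11, Rational(28, 3))), 359), 14) = Add(Mul(Mul(7, Rational(-3, 13), Rational(61, 3)), 359), 14) = Add(Mul(Rational(-427, 13), 359), 14) = Add(Rational(-153293, 13), 14) = Rational(-153111, 13)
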